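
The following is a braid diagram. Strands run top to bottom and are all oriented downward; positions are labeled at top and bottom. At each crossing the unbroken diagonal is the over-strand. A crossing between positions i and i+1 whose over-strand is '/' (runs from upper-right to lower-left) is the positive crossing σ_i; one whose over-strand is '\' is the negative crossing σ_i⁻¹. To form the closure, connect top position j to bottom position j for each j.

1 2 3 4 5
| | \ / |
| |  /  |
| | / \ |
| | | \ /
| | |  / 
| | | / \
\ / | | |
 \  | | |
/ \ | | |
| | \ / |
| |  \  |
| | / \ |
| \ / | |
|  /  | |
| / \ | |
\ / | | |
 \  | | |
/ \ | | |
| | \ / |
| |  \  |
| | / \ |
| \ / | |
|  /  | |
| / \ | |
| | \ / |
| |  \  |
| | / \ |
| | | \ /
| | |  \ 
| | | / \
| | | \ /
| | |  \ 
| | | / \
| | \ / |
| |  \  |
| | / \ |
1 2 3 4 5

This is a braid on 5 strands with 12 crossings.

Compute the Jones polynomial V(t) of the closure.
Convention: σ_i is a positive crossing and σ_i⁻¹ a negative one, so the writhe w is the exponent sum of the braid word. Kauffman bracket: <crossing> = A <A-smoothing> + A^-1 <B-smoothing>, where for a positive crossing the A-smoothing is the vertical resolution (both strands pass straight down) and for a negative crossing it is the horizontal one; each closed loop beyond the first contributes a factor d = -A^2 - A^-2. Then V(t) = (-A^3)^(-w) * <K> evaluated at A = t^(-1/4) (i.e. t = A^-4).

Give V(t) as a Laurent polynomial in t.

t - 2 + 3*t^-1 - 3*t^-2 + 4*t^-3 - 3*t^-4 + 2*t^-5 - t^-6

Derivation:
Reading the diagram top to bottom ('/'-over between positions i,i+1 = s_i, '\'-over = s_i^-1): braid word = s3 s4 s1^-1 s3^-1 s2 s1^-1 s3^-1 s2 s3^-1 s4^-1 s4^-1 s3^-1.
The presented braid s3 s4 s1^-1 s3^-1 s2 s1^-1 s3^-1 s2 s3^-1 s4^-1 s4^-1 s3^-1 on 5 strands reduces by inverse Markov moves (closure unchanged at each step):
  Deconjugate: the word is γ·β·γ⁻¹ with γ = s3 s4 (prefix) and γ⁻¹ = s4^-1 s3^-1 (suffix); strip both.
  Destabilize: the word has the form β·s4^-1 where s4^-1 occurs only as the final letter (β ∈ B_4); drop it and the last strand → 4 strands.
Reduced to β = s1^-1 s3^-1 s2 s1^-1 s3^-1 s2 s3^-1 on 4 strands, 7 crossings.
Compute on β:
Braid: s1^-1 s3^-1 s2 s1^-1 s3^-1 s2 s3^-1 on 4 strands, 7 crossings.
Writhe w = (#positive) - (#negative) = 2 - 5 = -3.
Computing the Kauffman bracket via state sum. There are 2^7 = 128 states.
Each crossing splits two ways (0=vertical, 1=horizontal). The state's weight is A^(#A-smoothings - #B-smoothings) * d^(loops - 1).
Tabulate the states by total A-exponent and number of loops L (A-exp: L × count):
  A^7: L=5 ×1
  A^5: L=4 ×7
  A^3: L=3 ×20, L=5 ×1
  A^1: L=2 ×29, L=4 ×6
  A^-1: L=1 ×19, L=3 ×16
  A^-3: L=2 ×19, L=4 ×2
  A^-5: L=3 ×7
  A^-7: L=4 ×1
Each group contributes A^e * Σ count * d^(L-1):
Powers of d = -A^2 - A^-2: d^2 = A^4 + 2 + A^-4; d^3 = -A^6 - 3*A^2 - 3*A^-2 - A^-6; d^4 = A^8 + 4*A^4 + 6 + 4*A^-4 + A^-8.
  A^7 * (d^4) = A^15 + 4*A^11 + 6*A^7 + 4*A^3 + A^-1
  A^5 * (7*d^3) = -7*A^11 - 21*A^7 - 21*A^3 - 7*A^-1
  A^3 * (20*d^2 + d^4) = A^11 + 24*A^7 + 46*A^3 + 24*A^-1 + A^-5
  A^1 * (29*d + 6*d^3) = -6*A^7 - 47*A^3 - 47*A^-1 - 6*A^-5
  A^-1 * (19 + 16*d^2) = 16*A^3 + 51*A^-1 + 16*A^-5
  A^-3 * (19*d + 2*d^3) = -2*A^3 - 25*A^-1 - 25*A^-5 - 2*A^-9
  A^-5 * (7*d^2) = 7*A^-1 + 14*A^-5 + 7*A^-9
  A^-7 * (d^3) = -A^-1 - 3*A^-5 - 3*A^-9 - A^-13
Summing the groups: <K> = A^15 - 2*A^11 + 3*A^7 - 4*A^3 + 3*A^-1 - 3*A^-5 + 2*A^-9 - A^-13
Normalise by the writhe: (-A^3)^(-w) = (-A^3)^(3) = -A^9, so f(A) = -A^9 * <K> = -A^24 + 2*A^20 - 3*A^16 + 4*A^12 - 3*A^8 + 3*A^4 - 2 + A^-4.
Substitute A = t^(-1/4), i.e. A^e → t^(-e/4): V(t) = t - 2 + 3*t^-1 - 3*t^-2 + 4*t^-3 - 3*t^-4 + 2*t^-5 - t^-6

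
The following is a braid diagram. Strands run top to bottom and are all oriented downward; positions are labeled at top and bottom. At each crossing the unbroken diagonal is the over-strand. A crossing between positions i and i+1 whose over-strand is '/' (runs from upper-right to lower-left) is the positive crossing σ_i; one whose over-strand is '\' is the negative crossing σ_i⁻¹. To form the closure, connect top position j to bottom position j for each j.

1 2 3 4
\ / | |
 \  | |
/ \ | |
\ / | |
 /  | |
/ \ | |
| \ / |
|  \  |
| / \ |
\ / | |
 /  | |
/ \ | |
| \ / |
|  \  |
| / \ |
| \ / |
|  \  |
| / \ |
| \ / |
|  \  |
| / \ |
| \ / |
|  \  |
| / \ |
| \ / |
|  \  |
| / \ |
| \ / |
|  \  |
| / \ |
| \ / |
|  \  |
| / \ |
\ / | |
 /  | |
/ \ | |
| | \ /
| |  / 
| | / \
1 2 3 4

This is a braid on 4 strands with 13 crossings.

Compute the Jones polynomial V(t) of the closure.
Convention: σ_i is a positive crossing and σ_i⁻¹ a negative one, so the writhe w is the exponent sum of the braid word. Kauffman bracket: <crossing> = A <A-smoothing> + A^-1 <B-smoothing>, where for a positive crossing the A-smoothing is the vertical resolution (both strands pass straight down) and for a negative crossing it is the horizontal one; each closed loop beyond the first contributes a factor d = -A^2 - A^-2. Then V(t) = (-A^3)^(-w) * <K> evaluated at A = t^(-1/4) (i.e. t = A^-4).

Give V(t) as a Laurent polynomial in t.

Reading the diagram top to bottom ('/'-over between positions i,i+1 = s_i, '\'-over = s_i^-1): braid word = s1^-1 s1 s2^-1 s1 s2^-1 s2^-1 s2^-1 s2^-1 s2^-1 s2^-1 s2^-1 s1 s3.
The presented braid s1^-1 s1 s2^-1 s1 s2^-1 s2^-1 s2^-1 s2^-1 s2^-1 s2^-1 s2^-1 s1 s3 on 4 strands reduces by inverse Markov moves (closure unchanged at each step):
  Destabilize: the word has the form β·s3 where s3 occurs only as the final letter (β ∈ B_3); drop it and the last strand → 3 strands.
  Deconjugate: the word is γ·β·γ⁻¹ with γ = s1^-1 (prefix) and γ⁻¹ = s1 (suffix); strip both.
Reduced to β = s1 s2^-1 s1 s2^-1 s2^-1 s2^-1 s2^-1 s2^-1 s2^-1 s2^-1 on 3 strands, 10 crossings.
Compute on β:
Braid: s1 s2^-1 s1 s2^-1 s2^-1 s2^-1 s2^-1 s2^-1 s2^-1 s2^-1 on 3 strands, 10 crossings.
Writhe w = (#positive) - (#negative) = 2 - 8 = -6.
State-sum expansion of <K>. There are 2^10 = 1024 states.
Smooth each crossing (0=||, 1=⌣⌢); contribution A^(Σ sign_k(1-2s_k)) * d^(L-1).
Tabulate the states by total A-exponent and number of loops L (A-exp: L × count):
  A^10: L=9 ×1
  A^8: L=8 ×10
  A^6: L=7 ×45
  A^4: L=6 ×119, L=8 ×1
  A^2: L=5 ×203, L=7 ×7
  A^0: L=4 ×231, L=6 ×21
  A^-2: L=3 ×175, L=5 ×35
  A^-4: L=2 ×85, L=4 ×35
  A^-6: L=1 ×23, L=3 ×22
  A^-8: L=2 ×10
  A^-10: L=3 ×1
Each group contributes A^e * Σ count * d^(L-1):
Powers of d = -A^2 - A^-2: d^2 = A^4 + 2 + A^-4; d^3 = -A^6 - 3*A^2 - 3*A^-2 - A^-6; d^4 = A^8 + 4*A^4 + 6 + 4*A^-4 + A^-8; d^5 = -A^10 - 5*A^6 - 10*A^2 - 10*A^-2 - 5*A^-6 - A^-10; d^6 = A^12 + 6*A^8 + 15*A^4 + 20 + 15*A^-4 + 6*A^-8 + A^-12; d^7 = -A^14 - 7*A^10 - 21*A^6 - 35*A^2 - 35*A^-2 - 21*A^-6 - 7*A^-10 - A^-14; d^8 = A^16 + 8*A^12 + 28*A^8 + 56*A^4 + 70 + 56*A^-4 + 28*A^-8 + 8*A^-12 + A^-16.
  A^10 * (d^8) = A^26 + 8*A^22 + 28*A^18 + 56*A^14 + 70*A^10 + 56*A^6 + 28*A^2 + 8*A^-2 + A^-6
  A^8 * (10*d^7) = -10*A^22 - 70*A^18 - 210*A^14 - 350*A^10 - 350*A^6 - 210*A^2 - 70*A^-2 - 10*A^-6
  A^6 * (45*d^6) = 45*A^18 + 270*A^14 + 675*A^10 + 900*A^6 + 675*A^2 + 270*A^-2 + 45*A^-6
  A^4 * (119*d^5 + d^7) = -A^18 - 126*A^14 - 616*A^10 - 1225*A^6 - 1225*A^2 - 616*A^-2 - 126*A^-6 - A^-10
  A^2 * (203*d^4 + 7*d^6) = 7*A^14 + 245*A^10 + 917*A^6 + 1358*A^2 + 917*A^-2 + 245*A^-6 + 7*A^-10
  A^0 * (231*d^3 + 21*d^5) = -21*A^10 - 336*A^6 - 903*A^2 - 903*A^-2 - 336*A^-6 - 21*A^-10
  A^-2 * (175*d^2 + 35*d^4) = 35*A^6 + 315*A^2 + 560*A^-2 + 315*A^-6 + 35*A^-10
  A^-4 * (85*d + 35*d^3) = -35*A^2 - 190*A^-2 - 190*A^-6 - 35*A^-10
  A^-6 * (23 + 22*d^2) = 22*A^-2 + 67*A^-6 + 22*A^-10
  A^-8 * (10*d) = -10*A^-6 - 10*A^-10
  A^-10 * (d^2) = A^-6 + 2*A^-10 + A^-14
Summing the groups: <K> = A^26 - 2*A^22 + 2*A^18 - 3*A^14 + 3*A^10 - 3*A^6 + 3*A^2 - 2*A^-2 + 2*A^-6 - A^-10 + A^-14
Normalise by the writhe: (-A^3)^(-w) = (-A^3)^(6) = A^18, so f(A) = A^18 * <K> = A^44 - 2*A^40 + 2*A^36 - 3*A^32 + 3*A^28 - 3*A^24 + 3*A^20 - 2*A^16 + 2*A^12 - A^8 + A^4.
Substitute A = t^(-1/4), i.e. A^e → t^(-e/4): V(t) = t^-1 - t^-2 + 2*t^-3 - 2*t^-4 + 3*t^-5 - 3*t^-6 + 3*t^-7 - 3*t^-8 + 2*t^-9 - 2*t^-10 + t^-11

Answer: t^-1 - t^-2 + 2*t^-3 - 2*t^-4 + 3*t^-5 - 3*t^-6 + 3*t^-7 - 3*t^-8 + 2*t^-9 - 2*t^-10 + t^-11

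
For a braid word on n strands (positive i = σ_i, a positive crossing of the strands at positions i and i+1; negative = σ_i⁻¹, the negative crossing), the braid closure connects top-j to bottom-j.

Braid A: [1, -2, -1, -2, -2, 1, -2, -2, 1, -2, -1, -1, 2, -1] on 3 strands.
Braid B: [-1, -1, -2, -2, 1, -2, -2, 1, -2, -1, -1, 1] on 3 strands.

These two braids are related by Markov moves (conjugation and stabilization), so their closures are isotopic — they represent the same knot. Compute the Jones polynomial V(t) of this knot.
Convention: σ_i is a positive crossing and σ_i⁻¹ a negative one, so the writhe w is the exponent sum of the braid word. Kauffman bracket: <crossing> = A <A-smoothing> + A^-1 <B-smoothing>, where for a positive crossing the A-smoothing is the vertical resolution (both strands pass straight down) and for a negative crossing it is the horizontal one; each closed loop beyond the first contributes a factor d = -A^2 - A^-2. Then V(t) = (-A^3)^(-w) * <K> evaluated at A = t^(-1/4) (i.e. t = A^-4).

Markov-equivalent braids have isotopic closures, hence identical knot invariants. Strip the Markov moves from each word to reach a common short braid β, then compute V(t) once on β.
Braid A: s1 s2^-1 s1^-1 s2^-1 s2^-1 s1 s2^-1 s2^-1 s1 s2^-1 s1^-1 s1^-1 s2 s1^-1 on 3 strands reduces by inverse Markov moves (closure unchanged at each step):
  Deconjugate: the word is γ·β·γ⁻¹ with γ = s1 s2^-1 (prefix) and γ⁻¹ = s2 s1^-1 (suffix); strip both.
Reduced to β = s1^-1 s2^-1 s2^-1 s1 s2^-1 s2^-1 s1 s2^-1 s1^-1 s1^-1 on 3 strands, 10 crossings.
Braid B: s1^-1 s1^-1 s2^-1 s2^-1 s1 s2^-1 s2^-1 s1 s2^-1 s1^-1 s1^-1 s1 on 3 strands reduces by inverse Markov moves (closure unchanged at each step):
  Deconjugate: the word is γ·β·γ⁻¹ with γ = s1^-1 (prefix) and γ⁻¹ = s1 (suffix); strip both.
Reduced to β = s1^-1 s2^-1 s2^-1 s1 s2^-1 s2^-1 s1 s2^-1 s1^-1 s1^-1 on 3 strands, 10 crossings.
Both give the same β = s1^-1 s2^-1 s2^-1 s1 s2^-1 s2^-1 s1 s2^-1 s1^-1 s1^-1 on 3 strands, so one state sum suffices:
Braid: s1^-1 s2^-1 s2^-1 s1 s2^-1 s2^-1 s1 s2^-1 s1^-1 s1^-1 on 3 strands, 10 crossings.
Writhe w = (#positive) - (#negative) = 2 - 8 = -6.
State-sum expansion of <K>. There are 2^10 = 1024 states.
For each crossing: s=0 is the vertical smoothing, s=1 horizontal. Crossing k contributes A^(sign_k * (1 - 2*s_k)); loop factor d = -A^2 - A^-2.
Tabulate the states by total A-exponent and number of loops L (A-exp: L × count):
  A^10: L=7 ×1
  A^8: L=6 ×10
  A^6: L=5 ×44, L=7 ×1
  A^4: L=4 ×110, L=6 ×10
  A^2: L=3 ×166, L=5 ×44
  A^0: L=2 ×144, L=4 ×106, L=6 ×2
  A^-2: L=1 ×57, L=3 ×140, L=5 ×13
  A^-4: L=2 ×91, L=4 ×28, L=6 ×1
  A^-6: L=1 ×16, L=3 ×26, L=5 ×3
  A^-8: L=2 ×7, L=4 ×3
  A^-10: L=3 ×1
Each group contributes A^e * Σ count * d^(L-1):
Powers of d = -A^2 - A^-2: d^2 = A^4 + 2 + A^-4; d^3 = -A^6 - 3*A^2 - 3*A^-2 - A^-6; d^4 = A^8 + 4*A^4 + 6 + 4*A^-4 + A^-8; d^5 = -A^10 - 5*A^6 - 10*A^2 - 10*A^-2 - 5*A^-6 - A^-10; d^6 = A^12 + 6*A^8 + 15*A^4 + 20 + 15*A^-4 + 6*A^-8 + A^-12.
  A^10 * (d^6) = A^22 + 6*A^18 + 15*A^14 + 20*A^10 + 15*A^6 + 6*A^2 + A^-2
  A^8 * (10*d^5) = -10*A^18 - 50*A^14 - 100*A^10 - 100*A^6 - 50*A^2 - 10*A^-2
  A^6 * (44*d^4 + d^6) = A^18 + 50*A^14 + 191*A^10 + 284*A^6 + 191*A^2 + 50*A^-2 + A^-6
  A^4 * (110*d^3 + 10*d^5) = -10*A^14 - 160*A^10 - 430*A^6 - 430*A^2 - 160*A^-2 - 10*A^-6
  A^2 * (166*d^2 + 44*d^4) = 44*A^10 + 342*A^6 + 596*A^2 + 342*A^-2 + 44*A^-6
  A^0 * (144*d + 106*d^3 + 2*d^5) = -2*A^10 - 116*A^6 - 482*A^2 - 482*A^-2 - 116*A^-6 - 2*A^-10
  A^-2 * (57 + 140*d^2 + 13*d^4) = 13*A^6 + 192*A^2 + 415*A^-2 + 192*A^-6 + 13*A^-10
  A^-4 * (91*d + 28*d^3 + d^5) = -A^6 - 33*A^2 - 185*A^-2 - 185*A^-6 - 33*A^-10 - A^-14
  A^-6 * (16 + 26*d^2 + 3*d^4) = 3*A^2 + 38*A^-2 + 86*A^-6 + 38*A^-10 + 3*A^-14
  A^-8 * (7*d + 3*d^3) = -3*A^-2 - 16*A^-6 - 16*A^-10 - 3*A^-14
  A^-10 * (d^2) = A^-6 + 2*A^-10 + A^-14
Summing the groups: <K> = A^22 - 3*A^18 + 5*A^14 - 7*A^10 + 7*A^6 - 7*A^2 + 6*A^-2 - 3*A^-6 + 2*A^-10
Normalise by the writhe: (-A^3)^(-w) = (-A^3)^(6) = A^18, so f(A) = A^18 * <K> = A^40 - 3*A^36 + 5*A^32 - 7*A^28 + 7*A^24 - 7*A^20 + 6*A^16 - 3*A^12 + 2*A^8.
Substitute A = t^(-1/4), i.e. A^e → t^(-e/4): V(t) = 2*t^-2 - 3*t^-3 + 6*t^-4 - 7*t^-5 + 7*t^-6 - 7*t^-7 + 5*t^-8 - 3*t^-9 + t^-10

Answer: 2*t^-2 - 3*t^-3 + 6*t^-4 - 7*t^-5 + 7*t^-6 - 7*t^-7 + 5*t^-8 - 3*t^-9 + t^-10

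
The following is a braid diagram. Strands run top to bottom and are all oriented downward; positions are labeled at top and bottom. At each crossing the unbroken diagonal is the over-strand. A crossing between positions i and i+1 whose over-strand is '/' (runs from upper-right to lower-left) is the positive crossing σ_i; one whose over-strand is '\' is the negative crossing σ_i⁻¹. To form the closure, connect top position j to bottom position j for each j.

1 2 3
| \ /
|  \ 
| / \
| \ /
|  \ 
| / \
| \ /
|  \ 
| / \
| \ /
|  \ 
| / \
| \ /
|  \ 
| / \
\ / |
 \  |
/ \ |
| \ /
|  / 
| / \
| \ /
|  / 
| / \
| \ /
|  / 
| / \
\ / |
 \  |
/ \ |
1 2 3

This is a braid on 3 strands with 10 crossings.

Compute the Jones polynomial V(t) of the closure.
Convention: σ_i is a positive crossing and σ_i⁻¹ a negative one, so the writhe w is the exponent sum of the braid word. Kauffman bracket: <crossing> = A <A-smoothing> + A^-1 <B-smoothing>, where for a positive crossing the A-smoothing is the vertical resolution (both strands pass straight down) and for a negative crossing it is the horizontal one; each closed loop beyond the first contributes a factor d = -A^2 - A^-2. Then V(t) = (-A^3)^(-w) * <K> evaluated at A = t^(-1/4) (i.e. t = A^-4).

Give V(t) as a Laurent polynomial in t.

-1 + 2*t^-1 - 2*t^-2 + 4*t^-3 - 3*t^-4 + 3*t^-5 - 2*t^-6 + t^-7 - t^-8

Derivation:
Reading the diagram top to bottom ('/'-over between positions i,i+1 = s_i, '\'-over = s_i^-1): braid word = s2^-1 s2^-1 s2^-1 s2^-1 s2^-1 s1^-1 s2 s2 s2 s1^-1.
Braid: s2^-1 s2^-1 s2^-1 s2^-1 s2^-1 s1^-1 s2 s2 s2 s1^-1 on 3 strands, 10 crossings.
Writhe w = (#positive) - (#negative) = 3 - 7 = -4.
Enumerate smoothing states for the bracket polynomial. There are 2^10 = 1024 states.
Each crossing splits two ways (0=vertical, 1=horizontal). The state's weight is A^(#A-smoothings - #B-smoothings) * d^(loops - 1).
Tabulate the states by total A-exponent and number of loops L (A-exp: L × count):
  A^10: L=6 ×1
  A^8: L=5 ×10
  A^6: L=4 ×35, L=6 ×10
  A^4: L=3 ×60, L=5 ×50, L=7 ×10
  A^2: L=2 ×55, L=4 ×100, L=6 ×50, L=8 ×5
  A^0: L=1 ×25, L=3 ×101, L=5 ×100, L=7 ×25, L=9 ×1
  A^-2: L=2 ×55, L=4 ×100, L=6 ×50, L=8 ×5
  A^-4: L=1 ×6, L=3 ×54, L=5 ×50, L=7 ×10
  A^-6: L=2 ×9, L=4 ×26, L=6 ×10
  A^-8: L=3 ×5, L=5 ×5
  A^-10: L=4 ×1
Each group contributes A^e * Σ count * d^(L-1):
Powers of d = -A^2 - A^-2: d^2 = A^4 + 2 + A^-4; d^3 = -A^6 - 3*A^2 - 3*A^-2 - A^-6; d^4 = A^8 + 4*A^4 + 6 + 4*A^-4 + A^-8; d^5 = -A^10 - 5*A^6 - 10*A^2 - 10*A^-2 - 5*A^-6 - A^-10; d^6 = A^12 + 6*A^8 + 15*A^4 + 20 + 15*A^-4 + 6*A^-8 + A^-12; d^7 = -A^14 - 7*A^10 - 21*A^6 - 35*A^2 - 35*A^-2 - 21*A^-6 - 7*A^-10 - A^-14; d^8 = A^16 + 8*A^12 + 28*A^8 + 56*A^4 + 70 + 56*A^-4 + 28*A^-8 + 8*A^-12 + A^-16.
  A^10 * (d^5) = -A^20 - 5*A^16 - 10*A^12 - 10*A^8 - 5*A^4 - 1
  A^8 * (10*d^4) = 10*A^16 + 40*A^12 + 60*A^8 + 40*A^4 + 10
  A^6 * (35*d^3 + 10*d^5) = -10*A^16 - 85*A^12 - 205*A^8 - 205*A^4 - 85 - 10*A^-4
  A^4 * (60*d^2 + 50*d^4 + 10*d^6) = 10*A^16 + 110*A^12 + 410*A^8 + 620*A^4 + 410 + 110*A^-4 + 10*A^-8
  A^2 * (55*d + 100*d^3 + 50*d^5 + 5*d^7) = -5*A^16 - 85*A^12 - 455*A^8 - 1030*A^4 - 1030 - 455*A^-4 - 85*A^-8 - 5*A^-12
  A^0 * (25 + 101*d^2 + 100*d^4 + 25*d^6 + d^8) = A^16 + 33*A^12 + 278*A^8 + 932*A^4 + 1397 + 932*A^-4 + 278*A^-8 + 33*A^-12 + A^-16
  A^-2 * (55*d + 100*d^3 + 50*d^5 + 5*d^7) = -5*A^12 - 85*A^8 - 455*A^4 - 1030 - 1030*A^-4 - 455*A^-8 - 85*A^-12 - 5*A^-16
  A^-4 * (6 + 54*d^2 + 50*d^4 + 10*d^6) = 10*A^8 + 110*A^4 + 404 + 614*A^-4 + 404*A^-8 + 110*A^-12 + 10*A^-16
  A^-6 * (9*d + 26*d^3 + 10*d^5) = -10*A^4 - 76 - 187*A^-4 - 187*A^-8 - 76*A^-12 - 10*A^-16
  A^-8 * (5*d^2 + 5*d^4) = 5 + 25*A^-4 + 40*A^-8 + 25*A^-12 + 5*A^-16
  A^-10 * (d^3) = -A^-4 - 3*A^-8 - 3*A^-12 - A^-16
Summing the groups: <K> = -A^20 + A^16 - 2*A^12 + 3*A^8 - 3*A^4 + 4 - 2*A^-4 + 2*A^-8 - A^-12
Normalise by the writhe: (-A^3)^(-w) = (-A^3)^(4) = A^12, so f(A) = A^12 * <K> = -A^32 + A^28 - 2*A^24 + 3*A^20 - 3*A^16 + 4*A^12 - 2*A^8 + 2*A^4 - 1.
Substitute A = t^(-1/4), i.e. A^e → t^(-e/4): V(t) = -1 + 2*t^-1 - 2*t^-2 + 4*t^-3 - 3*t^-4 + 3*t^-5 - 2*t^-6 + t^-7 - t^-8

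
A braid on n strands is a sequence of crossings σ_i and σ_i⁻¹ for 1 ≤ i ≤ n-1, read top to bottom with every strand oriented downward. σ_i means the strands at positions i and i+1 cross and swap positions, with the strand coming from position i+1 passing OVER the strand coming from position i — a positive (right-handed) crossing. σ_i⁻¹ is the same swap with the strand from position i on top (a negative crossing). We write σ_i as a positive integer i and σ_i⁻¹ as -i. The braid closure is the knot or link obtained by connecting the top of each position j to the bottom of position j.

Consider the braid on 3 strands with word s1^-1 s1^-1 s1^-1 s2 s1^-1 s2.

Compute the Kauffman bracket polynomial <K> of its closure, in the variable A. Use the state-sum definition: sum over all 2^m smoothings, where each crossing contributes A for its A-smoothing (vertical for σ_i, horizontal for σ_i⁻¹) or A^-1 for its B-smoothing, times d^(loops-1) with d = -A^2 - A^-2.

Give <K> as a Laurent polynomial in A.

A^14 - 2*A^10 + 2*A^6 - 2*A^2 + 2*A^-2 - A^-6 + A^-10

Derivation:
Braid: s1^-1 s1^-1 s1^-1 s2 s1^-1 s2 on 3 strands, 6 crossings.
Writhe w = (#positive) - (#negative) = 2 - 4 = -2.
State-sum expansion of <K>. There are 2^6 = 64 states.
For each crossing: s=0 is the vertical smoothing, s=1 horizontal. Crossing k contributes A^(sign_k * (1 - 2*s_k)); loop factor d = -A^2 - A^-2.
Tabulate the states by total A-exponent and number of loops L (A-exp: L × count):
  A^6: L=5 ×1
  A^4: L=4 ×6
  A^2: L=3 ×15
  A^0: L=2 ×19, L=4 ×1
  A^-2: L=1 ×11, L=3 ×4
  A^-4: L=2 ×6
  A^-6: L=3 ×1
Each group contributes A^e * Σ count * d^(L-1):
Powers of d = -A^2 - A^-2: d^2 = A^4 + 2 + A^-4; d^3 = -A^6 - 3*A^2 - 3*A^-2 - A^-6; d^4 = A^8 + 4*A^4 + 6 + 4*A^-4 + A^-8.
  A^6 * (d^4) = A^14 + 4*A^10 + 6*A^6 + 4*A^2 + A^-2
  A^4 * (6*d^3) = -6*A^10 - 18*A^6 - 18*A^2 - 6*A^-2
  A^2 * (15*d^2) = 15*A^6 + 30*A^2 + 15*A^-2
  A^0 * (19*d + d^3) = -A^6 - 22*A^2 - 22*A^-2 - A^-6
  A^-2 * (11 + 4*d^2) = 4*A^2 + 19*A^-2 + 4*A^-6
  A^-4 * (6*d) = -6*A^-2 - 6*A^-6
  A^-6 * (d^2) = A^-2 + 2*A^-6 + A^-10
Summing the groups: <K> = A^14 - 2*A^10 + 2*A^6 - 2*A^2 + 2*A^-2 - A^-6 + A^-10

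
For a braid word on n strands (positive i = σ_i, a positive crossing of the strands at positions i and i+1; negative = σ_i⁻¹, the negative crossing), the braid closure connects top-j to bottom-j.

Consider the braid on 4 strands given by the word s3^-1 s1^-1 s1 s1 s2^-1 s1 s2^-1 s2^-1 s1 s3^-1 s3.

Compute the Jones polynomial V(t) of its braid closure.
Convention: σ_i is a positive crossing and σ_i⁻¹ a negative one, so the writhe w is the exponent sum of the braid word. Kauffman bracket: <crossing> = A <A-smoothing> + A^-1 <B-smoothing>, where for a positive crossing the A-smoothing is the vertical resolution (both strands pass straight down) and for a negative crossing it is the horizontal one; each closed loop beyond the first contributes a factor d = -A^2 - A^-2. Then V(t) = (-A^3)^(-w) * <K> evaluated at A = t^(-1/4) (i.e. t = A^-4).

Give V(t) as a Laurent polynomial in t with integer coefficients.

The presented braid s3^-1 s1^-1 s1 s1 s2^-1 s1 s2^-1 s2^-1 s1 s3^-1 s3 on 4 strands reduces by inverse Markov moves (closure unchanged at each step):
  Deconjugate: the word is γ·β·γ⁻¹ with γ = s3^-1 (prefix) and γ⁻¹ = s3 (suffix); strip both.
  Destabilize: the word has the form β·s3^-1 where s3^-1 occurs only as the final letter (β ∈ B_3); drop it and the last strand → 3 strands.
  Deconjugate: the word is γ·β·γ⁻¹ with γ = s1^-1 (prefix) and γ⁻¹ = s1 (suffix); strip both.
Reduced to β = s1 s1 s2^-1 s1 s2^-1 s2^-1 on 3 strands, 6 crossings.
Compute on β:
Braid: s1 s1 s2^-1 s1 s2^-1 s2^-1 on 3 strands, 6 crossings.
Writhe w = (#positive) - (#negative) = 3 - 3 = 0.
Enumerate smoothing states for the bracket polynomial. There are 2^6 = 64 states.
Each crossing splits two ways (0=vertical, 1=horizontal). The state's weight is A^(#A-smoothings - #B-smoothings) * d^(loops - 1).
Tabulate the states by total A-exponent and number of loops L (A-exp: L × count):
  A^6: L=4 ×1
  A^4: L=3 ×6
  A^2: L=2 ×14, L=4 ×1
  A^0: L=1 ×13, L=3 ×7
  A^-2: L=2 ×14, L=4 ×1
  A^-4: L=3 ×6
  A^-6: L=4 ×1
Each group contributes A^e * Σ count * d^(L-1):
Powers of d = -A^2 - A^-2: d^2 = A^4 + 2 + A^-4; d^3 = -A^6 - 3*A^2 - 3*A^-2 - A^-6.
  A^6 * (d^3) = -A^12 - 3*A^8 - 3*A^4 - 1
  A^4 * (6*d^2) = 6*A^8 + 12*A^4 + 6
  A^2 * (14*d + d^3) = -A^8 - 17*A^4 - 17 - A^-4
  A^0 * (13 + 7*d^2) = 7*A^4 + 27 + 7*A^-4
  A^-2 * (14*d + d^3) = -A^4 - 17 - 17*A^-4 - A^-8
  A^-4 * (6*d^2) = 6 + 12*A^-4 + 6*A^-8
  A^-6 * (d^3) = -1 - 3*A^-4 - 3*A^-8 - A^-12
Summing the groups: <K> = -A^12 + 2*A^8 - 2*A^4 + 3 - 2*A^-4 + 2*A^-8 - A^-12
Normalise by the writhe: (-A^3)^(-w) = (-A^3)^(0) = 1, so f(A) = 1 * <K> = -A^12 + 2*A^8 - 2*A^4 + 3 - 2*A^-4 + 2*A^-8 - A^-12.
Substitute A = t^(-1/4), i.e. A^e → t^(-e/4): V(t) = -t^3 + 2*t^2 - 2*t + 3 - 2*t^-1 + 2*t^-2 - t^-3

Answer: -t^3 + 2*t^2 - 2*t + 3 - 2*t^-1 + 2*t^-2 - t^-3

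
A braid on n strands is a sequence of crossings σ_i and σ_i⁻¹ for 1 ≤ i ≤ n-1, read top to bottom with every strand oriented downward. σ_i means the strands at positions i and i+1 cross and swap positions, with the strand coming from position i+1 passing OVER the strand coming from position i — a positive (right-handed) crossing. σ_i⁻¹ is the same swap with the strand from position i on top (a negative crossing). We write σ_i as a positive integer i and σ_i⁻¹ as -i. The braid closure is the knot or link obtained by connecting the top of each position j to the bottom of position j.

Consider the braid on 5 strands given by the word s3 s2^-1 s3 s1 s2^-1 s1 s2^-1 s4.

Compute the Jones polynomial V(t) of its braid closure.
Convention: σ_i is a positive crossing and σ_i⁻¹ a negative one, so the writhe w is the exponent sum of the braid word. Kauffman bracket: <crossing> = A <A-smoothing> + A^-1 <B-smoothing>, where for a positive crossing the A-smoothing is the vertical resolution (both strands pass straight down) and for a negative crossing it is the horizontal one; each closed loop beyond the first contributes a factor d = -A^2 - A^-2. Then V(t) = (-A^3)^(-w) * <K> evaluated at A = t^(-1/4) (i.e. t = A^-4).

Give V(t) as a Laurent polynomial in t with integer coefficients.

t^4 - 2*t^3 + 3*t^2 - 4*t + 4 - 3*t^-1 + 3*t^-2 - t^-3

Derivation:
The presented braid s3 s2^-1 s3 s1 s2^-1 s1 s2^-1 s4 on 5 strands reduces by inverse Markov moves (closure unchanged at each step):
  Destabilize: the word has the form β·s4 where s4 occurs only as the final letter (β ∈ B_4); drop it and the last strand → 4 strands.
Reduced to β = s3 s2^-1 s3 s1 s2^-1 s1 s2^-1 on 4 strands, 7 crossings.
Compute on β:
Braid: s3 s2^-1 s3 s1 s2^-1 s1 s2^-1 on 4 strands, 7 crossings.
Writhe w = (#positive) - (#negative) = 4 - 3 = 1.
State-sum expansion of <K>. There are 2^7 = 128 states.
Smooth each crossing (0=||, 1=⌣⌢); contribution A^(Σ sign_k(1-2s_k)) * d^(L-1).
Tabulate the states by total A-exponent and number of loops L (A-exp: L × count):
  A^7: L=5 ×1
  A^5: L=4 ×7
  A^3: L=3 ×21
  A^1: L=2 ×32, L=4 ×3
  A^-1: L=1 ×21, L=3 ×14
  A^-3: L=2 ×19, L=4 ×2
  A^-5: L=3 ×7
  A^-7: L=4 ×1
Each group contributes A^e * Σ count * d^(L-1):
Powers of d = -A^2 - A^-2: d^2 = A^4 + 2 + A^-4; d^3 = -A^6 - 3*A^2 - 3*A^-2 - A^-6; d^4 = A^8 + 4*A^4 + 6 + 4*A^-4 + A^-8.
  A^7 * (d^4) = A^15 + 4*A^11 + 6*A^7 + 4*A^3 + A^-1
  A^5 * (7*d^3) = -7*A^11 - 21*A^7 - 21*A^3 - 7*A^-1
  A^3 * (21*d^2) = 21*A^7 + 42*A^3 + 21*A^-1
  A^1 * (32*d + 3*d^3) = -3*A^7 - 41*A^3 - 41*A^-1 - 3*A^-5
  A^-1 * (21 + 14*d^2) = 14*A^3 + 49*A^-1 + 14*A^-5
  A^-3 * (19*d + 2*d^3) = -2*A^3 - 25*A^-1 - 25*A^-5 - 2*A^-9
  A^-5 * (7*d^2) = 7*A^-1 + 14*A^-5 + 7*A^-9
  A^-7 * (d^3) = -A^-1 - 3*A^-5 - 3*A^-9 - A^-13
Summing the groups: <K> = A^15 - 3*A^11 + 3*A^7 - 4*A^3 + 4*A^-1 - 3*A^-5 + 2*A^-9 - A^-13
Normalise by the writhe: (-A^3)^(-w) = (-A^3)^(-1) = -A^-3, so f(A) = -A^-3 * <K> = -A^12 + 3*A^8 - 3*A^4 + 4 - 4*A^-4 + 3*A^-8 - 2*A^-12 + A^-16.
Substitute A = t^(-1/4), i.e. A^e → t^(-e/4): V(t) = t^4 - 2*t^3 + 3*t^2 - 4*t + 4 - 3*t^-1 + 3*t^-2 - t^-3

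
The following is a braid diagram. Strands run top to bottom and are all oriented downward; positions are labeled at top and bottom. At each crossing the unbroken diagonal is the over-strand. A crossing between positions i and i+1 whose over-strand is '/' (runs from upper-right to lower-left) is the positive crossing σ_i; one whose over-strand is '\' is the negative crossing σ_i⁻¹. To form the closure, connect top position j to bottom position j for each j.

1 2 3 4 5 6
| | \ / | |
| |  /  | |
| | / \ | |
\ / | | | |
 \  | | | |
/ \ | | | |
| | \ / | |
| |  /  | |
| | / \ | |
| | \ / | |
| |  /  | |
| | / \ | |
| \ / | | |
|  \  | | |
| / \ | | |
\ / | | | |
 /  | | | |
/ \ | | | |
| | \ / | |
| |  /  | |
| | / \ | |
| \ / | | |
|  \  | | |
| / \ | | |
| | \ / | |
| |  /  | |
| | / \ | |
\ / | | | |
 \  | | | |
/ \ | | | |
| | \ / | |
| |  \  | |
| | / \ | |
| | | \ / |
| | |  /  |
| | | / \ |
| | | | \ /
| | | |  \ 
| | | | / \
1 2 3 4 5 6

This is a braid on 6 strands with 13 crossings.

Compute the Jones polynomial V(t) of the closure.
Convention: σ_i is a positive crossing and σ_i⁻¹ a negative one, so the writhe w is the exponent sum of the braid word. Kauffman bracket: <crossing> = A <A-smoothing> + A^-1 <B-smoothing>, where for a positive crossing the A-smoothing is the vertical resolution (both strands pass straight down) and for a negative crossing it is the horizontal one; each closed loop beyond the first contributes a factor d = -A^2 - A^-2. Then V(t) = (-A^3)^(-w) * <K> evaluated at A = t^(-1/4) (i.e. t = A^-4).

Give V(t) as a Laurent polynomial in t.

t^5 - 2*t^4 + 3*t^3 - 3*t^2 + 3*t - 3 + 2*t^-1 - t^-2 + t^-3

Derivation:
Reading the diagram top to bottom ('/'-over between positions i,i+1 = s_i, '\'-over = s_i^-1): braid word = s3 s1^-1 s3 s3 s2^-1 s1 s3 s2^-1 s3 s1^-1 s3^-1 s4 s5^-1.
The presented braid s3 s1^-1 s3 s3 s2^-1 s1 s3 s2^-1 s3 s1^-1 s3^-1 s4 s5^-1 on 6 strands reduces by inverse Markov moves (closure unchanged at each step):
  Destabilize: the word has the form β·s5^-1 where s5^-1 occurs only as the final letter (β ∈ B_5); drop it and the last strand → 5 strands.
  Destabilize: the word has the form β·s4 where s4 occurs only as the final letter (β ∈ B_4); drop it and the last strand → 4 strands.
  Deconjugate: the word is γ·β·γ⁻¹ with γ = s3 (prefix) and γ⁻¹ = s3^-1 (suffix); strip both.
Reduced to β = s1^-1 s3 s3 s2^-1 s1 s3 s2^-1 s3 s1^-1 on 4 strands, 9 crossings.
Compute on β:
Braid: s1^-1 s3 s3 s2^-1 s1 s3 s2^-1 s3 s1^-1 on 4 strands, 9 crossings.
Writhe w = (#positive) - (#negative) = 5 - 4 = 1.
Enumerate smoothing states for the bracket polynomial. There are 2^9 = 512 states.
Smooth each crossing (0=||, 1=⌣⌢); contribution A^(Σ sign_k(1-2s_k)) * d^(L-1).
Tabulate the states by total A-exponent and number of loops L (A-exp: L × count):
  A^9: L=4 ×1
  A^7: L=3 ×9
  A^5: L=2 ×29, L=4 ×7
  A^3: L=1 ×30, L=3 ×52, L=5 ×2
  A^1: L=2 ×83, L=4 ×43
  A^-1: L=1 ×11, L=3 ×93, L=5 ×22
  A^-3: L=2 ×19, L=4 ×58, L=6 ×7
  A^-5: L=3 ×15, L=5 ×20, L=7 ×1
  A^-7: L=4 ×6, L=6 ×3
  A^-9: L=5 ×1
Each group contributes A^e * Σ count * d^(L-1):
Powers of d = -A^2 - A^-2: d^2 = A^4 + 2 + A^-4; d^3 = -A^6 - 3*A^2 - 3*A^-2 - A^-6; d^4 = A^8 + 4*A^4 + 6 + 4*A^-4 + A^-8; d^5 = -A^10 - 5*A^6 - 10*A^2 - 10*A^-2 - 5*A^-6 - A^-10; d^6 = A^12 + 6*A^8 + 15*A^4 + 20 + 15*A^-4 + 6*A^-8 + A^-12.
  A^9 * (d^3) = -A^15 - 3*A^11 - 3*A^7 - A^3
  A^7 * (9*d^2) = 9*A^11 + 18*A^7 + 9*A^3
  A^5 * (29*d + 7*d^3) = -7*A^11 - 50*A^7 - 50*A^3 - 7*A^-1
  A^3 * (30 + 52*d^2 + 2*d^4) = 2*A^11 + 60*A^7 + 146*A^3 + 60*A^-1 + 2*A^-5
  A^1 * (83*d + 43*d^3) = -43*A^7 - 212*A^3 - 212*A^-1 - 43*A^-5
  A^-1 * (11 + 93*d^2 + 22*d^4) = 22*A^7 + 181*A^3 + 329*A^-1 + 181*A^-5 + 22*A^-9
  A^-3 * (19*d + 58*d^3 + 7*d^5) = -7*A^7 - 93*A^3 - 263*A^-1 - 263*A^-5 - 93*A^-9 - 7*A^-13
  A^-5 * (15*d^2 + 20*d^4 + d^6) = A^7 + 26*A^3 + 110*A^-1 + 170*A^-5 + 110*A^-9 + 26*A^-13 + A^-17
  A^-7 * (6*d^3 + 3*d^5) = -3*A^3 - 21*A^-1 - 48*A^-5 - 48*A^-9 - 21*A^-13 - 3*A^-17
  A^-9 * (d^4) = A^-1 + 4*A^-5 + 6*A^-9 + 4*A^-13 + A^-17
Summing the groups: <K> = -A^15 + A^11 - 2*A^7 + 3*A^3 - 3*A^-1 + 3*A^-5 - 3*A^-9 + 2*A^-13 - A^-17
Normalise by the writhe: (-A^3)^(-w) = (-A^3)^(-1) = -A^-3, so f(A) = -A^-3 * <K> = A^12 - A^8 + 2*A^4 - 3 + 3*A^-4 - 3*A^-8 + 3*A^-12 - 2*A^-16 + A^-20.
Substitute A = t^(-1/4), i.e. A^e → t^(-e/4): V(t) = t^5 - 2*t^4 + 3*t^3 - 3*t^2 + 3*t - 3 + 2*t^-1 - t^-2 + t^-3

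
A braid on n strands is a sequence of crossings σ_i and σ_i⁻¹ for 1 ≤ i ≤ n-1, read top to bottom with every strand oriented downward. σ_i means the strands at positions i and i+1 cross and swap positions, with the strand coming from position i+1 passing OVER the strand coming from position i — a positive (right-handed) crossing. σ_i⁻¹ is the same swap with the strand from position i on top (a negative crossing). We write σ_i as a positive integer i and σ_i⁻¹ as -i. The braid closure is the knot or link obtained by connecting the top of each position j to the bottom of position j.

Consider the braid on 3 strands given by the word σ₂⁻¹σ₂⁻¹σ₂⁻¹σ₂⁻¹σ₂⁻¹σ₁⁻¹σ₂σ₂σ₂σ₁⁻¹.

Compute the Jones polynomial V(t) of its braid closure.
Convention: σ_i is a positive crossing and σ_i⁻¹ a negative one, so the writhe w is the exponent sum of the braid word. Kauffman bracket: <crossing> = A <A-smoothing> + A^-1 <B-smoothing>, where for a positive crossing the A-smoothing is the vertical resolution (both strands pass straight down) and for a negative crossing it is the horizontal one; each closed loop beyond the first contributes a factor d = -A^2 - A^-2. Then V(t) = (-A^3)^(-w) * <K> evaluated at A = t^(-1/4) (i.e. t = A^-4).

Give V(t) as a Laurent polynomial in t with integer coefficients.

-1 + 2*t^-1 - 2*t^-2 + 4*t^-3 - 3*t^-4 + 3*t^-5 - 2*t^-6 + t^-7 - t^-8

Derivation:
Braid: s2^-1 s2^-1 s2^-1 s2^-1 s2^-1 s1^-1 s2 s2 s2 s1^-1 on 3 strands, 10 crossings.
Writhe w = (#positive) - (#negative) = 3 - 7 = -4.
Enumerate smoothing states for the bracket polynomial. There are 2^10 = 1024 states.
For each crossing: s=0 is the vertical smoothing, s=1 horizontal. Crossing k contributes A^(sign_k * (1 - 2*s_k)); loop factor d = -A^2 - A^-2.
Tabulate the states by total A-exponent and number of loops L (A-exp: L × count):
  A^10: L=6 ×1
  A^8: L=5 ×10
  A^6: L=4 ×35, L=6 ×10
  A^4: L=3 ×60, L=5 ×50, L=7 ×10
  A^2: L=2 ×55, L=4 ×100, L=6 ×50, L=8 ×5
  A^0: L=1 ×25, L=3 ×101, L=5 ×100, L=7 ×25, L=9 ×1
  A^-2: L=2 ×55, L=4 ×100, L=6 ×50, L=8 ×5
  A^-4: L=1 ×6, L=3 ×54, L=5 ×50, L=7 ×10
  A^-6: L=2 ×9, L=4 ×26, L=6 ×10
  A^-8: L=3 ×5, L=5 ×5
  A^-10: L=4 ×1
Each group contributes A^e * Σ count * d^(L-1):
Powers of d = -A^2 - A^-2: d^2 = A^4 + 2 + A^-4; d^3 = -A^6 - 3*A^2 - 3*A^-2 - A^-6; d^4 = A^8 + 4*A^4 + 6 + 4*A^-4 + A^-8; d^5 = -A^10 - 5*A^6 - 10*A^2 - 10*A^-2 - 5*A^-6 - A^-10; d^6 = A^12 + 6*A^8 + 15*A^4 + 20 + 15*A^-4 + 6*A^-8 + A^-12; d^7 = -A^14 - 7*A^10 - 21*A^6 - 35*A^2 - 35*A^-2 - 21*A^-6 - 7*A^-10 - A^-14; d^8 = A^16 + 8*A^12 + 28*A^8 + 56*A^4 + 70 + 56*A^-4 + 28*A^-8 + 8*A^-12 + A^-16.
  A^10 * (d^5) = -A^20 - 5*A^16 - 10*A^12 - 10*A^8 - 5*A^4 - 1
  A^8 * (10*d^4) = 10*A^16 + 40*A^12 + 60*A^8 + 40*A^4 + 10
  A^6 * (35*d^3 + 10*d^5) = -10*A^16 - 85*A^12 - 205*A^8 - 205*A^4 - 85 - 10*A^-4
  A^4 * (60*d^2 + 50*d^4 + 10*d^6) = 10*A^16 + 110*A^12 + 410*A^8 + 620*A^4 + 410 + 110*A^-4 + 10*A^-8
  A^2 * (55*d + 100*d^3 + 50*d^5 + 5*d^7) = -5*A^16 - 85*A^12 - 455*A^8 - 1030*A^4 - 1030 - 455*A^-4 - 85*A^-8 - 5*A^-12
  A^0 * (25 + 101*d^2 + 100*d^4 + 25*d^6 + d^8) = A^16 + 33*A^12 + 278*A^8 + 932*A^4 + 1397 + 932*A^-4 + 278*A^-8 + 33*A^-12 + A^-16
  A^-2 * (55*d + 100*d^3 + 50*d^5 + 5*d^7) = -5*A^12 - 85*A^8 - 455*A^4 - 1030 - 1030*A^-4 - 455*A^-8 - 85*A^-12 - 5*A^-16
  A^-4 * (6 + 54*d^2 + 50*d^4 + 10*d^6) = 10*A^8 + 110*A^4 + 404 + 614*A^-4 + 404*A^-8 + 110*A^-12 + 10*A^-16
  A^-6 * (9*d + 26*d^3 + 10*d^5) = -10*A^4 - 76 - 187*A^-4 - 187*A^-8 - 76*A^-12 - 10*A^-16
  A^-8 * (5*d^2 + 5*d^4) = 5 + 25*A^-4 + 40*A^-8 + 25*A^-12 + 5*A^-16
  A^-10 * (d^3) = -A^-4 - 3*A^-8 - 3*A^-12 - A^-16
Summing the groups: <K> = -A^20 + A^16 - 2*A^12 + 3*A^8 - 3*A^4 + 4 - 2*A^-4 + 2*A^-8 - A^-12
Normalise by the writhe: (-A^3)^(-w) = (-A^3)^(4) = A^12, so f(A) = A^12 * <K> = -A^32 + A^28 - 2*A^24 + 3*A^20 - 3*A^16 + 4*A^12 - 2*A^8 + 2*A^4 - 1.
Substitute A = t^(-1/4), i.e. A^e → t^(-e/4): V(t) = -1 + 2*t^-1 - 2*t^-2 + 4*t^-3 - 3*t^-4 + 3*t^-5 - 2*t^-6 + t^-7 - t^-8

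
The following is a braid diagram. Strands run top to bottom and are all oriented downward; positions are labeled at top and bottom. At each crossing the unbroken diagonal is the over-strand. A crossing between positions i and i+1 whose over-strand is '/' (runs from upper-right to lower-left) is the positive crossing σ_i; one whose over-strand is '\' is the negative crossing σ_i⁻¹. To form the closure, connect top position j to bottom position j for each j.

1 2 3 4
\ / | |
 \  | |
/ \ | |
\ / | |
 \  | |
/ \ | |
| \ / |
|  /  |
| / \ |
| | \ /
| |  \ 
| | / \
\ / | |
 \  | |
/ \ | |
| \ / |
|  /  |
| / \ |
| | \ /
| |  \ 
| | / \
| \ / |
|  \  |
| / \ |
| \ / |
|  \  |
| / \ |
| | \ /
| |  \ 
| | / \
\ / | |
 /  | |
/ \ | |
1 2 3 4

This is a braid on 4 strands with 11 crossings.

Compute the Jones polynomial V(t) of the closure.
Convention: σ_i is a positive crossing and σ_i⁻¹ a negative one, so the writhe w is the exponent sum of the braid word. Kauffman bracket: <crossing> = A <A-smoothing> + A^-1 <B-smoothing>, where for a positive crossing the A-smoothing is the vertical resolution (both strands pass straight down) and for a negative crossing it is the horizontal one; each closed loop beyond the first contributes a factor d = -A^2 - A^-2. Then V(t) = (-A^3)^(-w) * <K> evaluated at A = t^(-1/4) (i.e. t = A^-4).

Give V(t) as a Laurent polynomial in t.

Reading the diagram top to bottom ('/'-over between positions i,i+1 = s_i, '\'-over = s_i^-1): braid word = s1^-1 s1^-1 s2 s3^-1 s1^-1 s2 s3^-1 s2^-1 s2^-1 s3^-1 s1.
The presented braid s1^-1 s1^-1 s2 s3^-1 s1^-1 s2 s3^-1 s2^-1 s2^-1 s3^-1 s1 on 4 strands reduces by inverse Markov moves (closure unchanged at each step):
  Deconjugate: the word is γ·β·γ⁻¹ with γ = s1^-1 (prefix) and γ⁻¹ = s1 (suffix); strip both.
Reduced to β = s1^-1 s2 s3^-1 s1^-1 s2 s3^-1 s2^-1 s2^-1 s3^-1 on 4 strands, 9 crossings.
Compute on β:
Braid: s1^-1 s2 s3^-1 s1^-1 s2 s3^-1 s2^-1 s2^-1 s3^-1 on 4 strands, 9 crossings.
Writhe w = (#positive) - (#negative) = 2 - 7 = -5.
Enumerate smoothing states for the bracket polynomial. There are 2^9 = 512 states.
Each crossing splits two ways (0=vertical, 1=horizontal). The state's weight is A^(#A-smoothings - #B-smoothings) * d^(loops - 1).
Tabulate the states by total A-exponent and number of loops L (A-exp: L × count):
  A^9: L=5 ×1
  A^7: L=4 ×9
  A^5: L=3 ×33, L=5 ×3
  A^3: L=2 ×59, L=4 ×25
  A^1: L=1 ×42, L=3 ×80, L=5 ×4
  A^-1: L=2 ×93, L=4 ×33
  A^-3: L=1 ×19, L=3 ×58, L=5 ×7
  A^-5: L=2 ×19, L=4 ×16, L=6 ×1
  A^-7: L=3 ×7, L=5 ×2
  A^-9: L=4 ×1
Each group contributes A^e * Σ count * d^(L-1):
Powers of d = -A^2 - A^-2: d^2 = A^4 + 2 + A^-4; d^3 = -A^6 - 3*A^2 - 3*A^-2 - A^-6; d^4 = A^8 + 4*A^4 + 6 + 4*A^-4 + A^-8; d^5 = -A^10 - 5*A^6 - 10*A^2 - 10*A^-2 - 5*A^-6 - A^-10.
  A^9 * (d^4) = A^17 + 4*A^13 + 6*A^9 + 4*A^5 + A
  A^7 * (9*d^3) = -9*A^13 - 27*A^9 - 27*A^5 - 9*A
  A^5 * (33*d^2 + 3*d^4) = 3*A^13 + 45*A^9 + 84*A^5 + 45*A + 3*A^-3
  A^3 * (59*d + 25*d^3) = -25*A^9 - 134*A^5 - 134*A - 25*A^-3
  A^1 * (42 + 80*d^2 + 4*d^4) = 4*A^9 + 96*A^5 + 226*A + 96*A^-3 + 4*A^-7
  A^-1 * (93*d + 33*d^3) = -33*A^5 - 192*A - 192*A^-3 - 33*A^-7
  A^-3 * (19 + 58*d^2 + 7*d^4) = 7*A^5 + 86*A + 177*A^-3 + 86*A^-7 + 7*A^-11
  A^-5 * (19*d + 16*d^3 + d^5) = -A^5 - 21*A - 77*A^-3 - 77*A^-7 - 21*A^-11 - A^-15
  A^-7 * (7*d^2 + 2*d^4) = 2*A + 15*A^-3 + 26*A^-7 + 15*A^-11 + 2*A^-15
  A^-9 * (d^3) = -A^-3 - 3*A^-7 - 3*A^-11 - A^-15
Summing the groups: <K> = A^17 - 2*A^13 + 3*A^9 - 4*A^5 + 4*A - 4*A^-3 + 3*A^-7 - 2*A^-11
Normalise by the writhe: (-A^3)^(-w) = (-A^3)^(5) = -A^15, so f(A) = -A^15 * <K> = -A^32 + 2*A^28 - 3*A^24 + 4*A^20 - 4*A^16 + 4*A^12 - 3*A^8 + 2*A^4.
Substitute A = t^(-1/4), i.e. A^e → t^(-e/4): V(t) = 2*t^-1 - 3*t^-2 + 4*t^-3 - 4*t^-4 + 4*t^-5 - 3*t^-6 + 2*t^-7 - t^-8

Answer: 2*t^-1 - 3*t^-2 + 4*t^-3 - 4*t^-4 + 4*t^-5 - 3*t^-6 + 2*t^-7 - t^-8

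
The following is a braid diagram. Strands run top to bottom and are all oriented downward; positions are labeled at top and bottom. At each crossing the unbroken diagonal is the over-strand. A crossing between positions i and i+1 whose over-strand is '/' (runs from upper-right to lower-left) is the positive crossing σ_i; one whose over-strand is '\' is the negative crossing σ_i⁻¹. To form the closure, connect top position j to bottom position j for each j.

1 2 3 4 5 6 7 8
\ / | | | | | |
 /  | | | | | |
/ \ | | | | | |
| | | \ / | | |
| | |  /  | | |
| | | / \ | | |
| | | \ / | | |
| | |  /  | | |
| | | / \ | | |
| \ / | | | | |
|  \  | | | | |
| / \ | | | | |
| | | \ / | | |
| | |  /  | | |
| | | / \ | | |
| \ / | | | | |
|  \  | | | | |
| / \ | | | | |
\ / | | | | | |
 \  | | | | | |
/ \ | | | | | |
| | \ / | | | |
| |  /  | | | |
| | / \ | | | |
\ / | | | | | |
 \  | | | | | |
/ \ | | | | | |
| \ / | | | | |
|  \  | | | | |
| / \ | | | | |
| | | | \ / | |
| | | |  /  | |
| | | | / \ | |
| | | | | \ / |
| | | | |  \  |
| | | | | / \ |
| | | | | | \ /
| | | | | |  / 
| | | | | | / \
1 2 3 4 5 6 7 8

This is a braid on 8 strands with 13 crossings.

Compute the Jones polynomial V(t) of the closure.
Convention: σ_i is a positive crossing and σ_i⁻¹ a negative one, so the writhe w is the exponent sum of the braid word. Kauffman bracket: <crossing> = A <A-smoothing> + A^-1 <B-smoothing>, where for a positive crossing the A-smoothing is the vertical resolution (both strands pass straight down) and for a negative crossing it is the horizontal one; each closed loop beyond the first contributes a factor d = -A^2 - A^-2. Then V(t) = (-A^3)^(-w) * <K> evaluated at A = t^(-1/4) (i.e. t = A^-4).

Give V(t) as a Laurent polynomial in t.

-t^3 + 2*t^2 - 3*t + 4 - 3*t^-1 + 4*t^-2 - 2*t^-3 + t^-4 - t^-5

Derivation:
Reading the diagram top to bottom ('/'-over between positions i,i+1 = s_i, '\'-over = s_i^-1): braid word = s1 s4 s4 s2^-1 s4 s2^-1 s1^-1 s3 s1^-1 s2^-1 s5 s6^-1 s7.
The presented braid s1 s4 s4 s2^-1 s4 s2^-1 s1^-1 s3 s1^-1 s2^-1 s5 s6^-1 s7 on 8 strands reduces by inverse Markov moves (closure unchanged at each step):
  Destabilize: the word has the form β·s7 where s7 occurs only as the final letter (β ∈ B_7); drop it and the last strand → 7 strands.
  Destabilize: the word has the form β·s6^-1 where s6^-1 occurs only as the final letter (β ∈ B_6); drop it and the last strand → 6 strands.
  Destabilize: the word has the form β·s5 where s5 occurs only as the final letter (β ∈ B_5); drop it and the last strand → 5 strands.
Reduced to β = s1 s4 s4 s2^-1 s4 s2^-1 s1^-1 s3 s1^-1 s2^-1 on 5 strands, 10 crossings.
Compute on β:
Braid: s1 s4 s4 s2^-1 s4 s2^-1 s1^-1 s3 s1^-1 s2^-1 on 5 strands, 10 crossings.
Writhe w = (#positive) - (#negative) = 5 - 5 = 0.
State-sum expansion of <K>. There are 2^10 = 1024 states.
Each crossing splits two ways (0=vertical, 1=horizontal). The state's weight is A^(#A-smoothings - #B-smoothings) * d^(loops - 1).
Tabulate the states by total A-exponent and number of loops L (A-exp: L × count):
  A^10: L=6 ×1
  A^8: L=5 ×10
  A^6: L=4 ×40, L=6 ×5
  A^4: L=3 ×80, L=5 ×39, L=7 ×1
  A^2: L=2 ×79, L=4 ×117, L=6 ×14
  A^0: L=1 ×30, L=3 ×158, L=5 ×62, L=7 ×2
  A^-2: L=2 ×84, L=4 ×111, L=6 ×15
  A^-4: L=1 ×9, L=3 ×74, L=5 ×36, L=7 ×1
  A^-6: L=2 ×12, L=4 ×29, L=6 ×4
  A^-8: L=3 ×6, L=5 ×4
  A^-10: L=4 ×1
Each group contributes A^e * Σ count * d^(L-1):
Powers of d = -A^2 - A^-2: d^2 = A^4 + 2 + A^-4; d^3 = -A^6 - 3*A^2 - 3*A^-2 - A^-6; d^4 = A^8 + 4*A^4 + 6 + 4*A^-4 + A^-8; d^5 = -A^10 - 5*A^6 - 10*A^2 - 10*A^-2 - 5*A^-6 - A^-10; d^6 = A^12 + 6*A^8 + 15*A^4 + 20 + 15*A^-4 + 6*A^-8 + A^-12.
  A^10 * (d^5) = -A^20 - 5*A^16 - 10*A^12 - 10*A^8 - 5*A^4 - 1
  A^8 * (10*d^4) = 10*A^16 + 40*A^12 + 60*A^8 + 40*A^4 + 10
  A^6 * (40*d^3 + 5*d^5) = -5*A^16 - 65*A^12 - 170*A^8 - 170*A^4 - 65 - 5*A^-4
  A^4 * (80*d^2 + 39*d^4 + d^6) = A^16 + 45*A^12 + 251*A^8 + 414*A^4 + 251 + 45*A^-4 + A^-8
  A^2 * (79*d + 117*d^3 + 14*d^5) = -14*A^12 - 187*A^8 - 570*A^4 - 570 - 187*A^-4 - 14*A^-8
  A^0 * (30 + 158*d^2 + 62*d^4 + 2*d^6) = 2*A^12 + 74*A^8 + 436*A^4 + 758 + 436*A^-4 + 74*A^-8 + 2*A^-12
  A^-2 * (84*d + 111*d^3 + 15*d^5) = -15*A^8 - 186*A^4 - 567 - 567*A^-4 - 186*A^-8 - 15*A^-12
  A^-4 * (9 + 74*d^2 + 36*d^4 + d^6) = A^8 + 42*A^4 + 233 + 393*A^-4 + 233*A^-8 + 42*A^-12 + A^-16
  A^-6 * (12*d + 29*d^3 + 4*d^5) = -4*A^4 - 49 - 139*A^-4 - 139*A^-8 - 49*A^-12 - 4*A^-16
  A^-8 * (6*d^2 + 4*d^4) = 4 + 22*A^-4 + 36*A^-8 + 22*A^-12 + 4*A^-16
  A^-10 * (d^3) = -A^-4 - 3*A^-8 - 3*A^-12 - A^-16
Summing the groups: <K> = -A^20 + A^16 - 2*A^12 + 4*A^8 - 3*A^4 + 4 - 3*A^-4 + 2*A^-8 - A^-12
Normalise by the writhe: (-A^3)^(-w) = (-A^3)^(0) = 1, so f(A) = 1 * <K> = -A^20 + A^16 - 2*A^12 + 4*A^8 - 3*A^4 + 4 - 3*A^-4 + 2*A^-8 - A^-12.
Substitute A = t^(-1/4), i.e. A^e → t^(-e/4): V(t) = -t^3 + 2*t^2 - 3*t + 4 - 3*t^-1 + 4*t^-2 - 2*t^-3 + t^-4 - t^-5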